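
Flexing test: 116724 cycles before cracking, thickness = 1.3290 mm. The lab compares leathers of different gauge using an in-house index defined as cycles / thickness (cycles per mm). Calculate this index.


Formula: Index = cycles / thickness
Substituting: Index = 116724 / 1.3290
Result: 87828.4424 cycles/mm


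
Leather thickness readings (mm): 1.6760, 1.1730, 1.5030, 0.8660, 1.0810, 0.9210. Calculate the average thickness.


Formula: Average = sum / n
Substituting: Average = 7.2200 / 6
Result: 1.2033 mm


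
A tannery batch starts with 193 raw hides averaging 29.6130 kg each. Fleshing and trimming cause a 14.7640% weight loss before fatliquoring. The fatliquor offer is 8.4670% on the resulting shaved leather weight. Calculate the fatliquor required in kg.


Total_raw = N * avg_wt = 193 * 29.6130 = 5715.3090 kg
Substrate = Total_raw * (1 - loss/100) = 5715.3090 * (1 - 14.7640/100) = 4871.5008 kg
Fat = Substrate * pct / 100 = 4871.5008 * 8.4670 / 100 = 412.4700 kg


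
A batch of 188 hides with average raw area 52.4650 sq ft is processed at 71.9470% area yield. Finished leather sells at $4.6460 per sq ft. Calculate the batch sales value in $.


Raw_total = N * avg_area = 188 * 52.4650 = 9863.4200 sq ft
Finished = Raw_total * yield / 100 = 9863.4200 * 71.9470 / 100 = 7096.4348 sq ft
Value = Finished * price = 7096.4348 * 4.6460 = 32970.0360 $


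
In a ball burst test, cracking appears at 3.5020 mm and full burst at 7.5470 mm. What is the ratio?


Formula: Ratio = crack / burst
Substituting: Ratio = 3.5020 / 7.5470
Result: 0.4640


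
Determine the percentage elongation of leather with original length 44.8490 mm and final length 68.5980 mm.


Formula: Elongation = (Lf - L0) / L0 * 100
Substituting: Elongation = (68.5980 - 44.8490) / 44.8490 * 100
Result: 52.9532 %


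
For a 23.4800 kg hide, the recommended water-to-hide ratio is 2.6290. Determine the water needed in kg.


Formula: Water = hide_weight * ratio
Substituting: Water = 23.4800 * 2.6290
Result: 61.7289 kg


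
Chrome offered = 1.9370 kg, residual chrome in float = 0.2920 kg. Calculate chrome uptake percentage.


Formula: Uptake = (offered - residual) / offered * 100
Substituting: Uptake = (1.9370 - 0.2920) / 1.9370 * 100
Result: 84.9251 %


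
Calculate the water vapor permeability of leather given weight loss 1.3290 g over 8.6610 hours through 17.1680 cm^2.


Formula: WVP = loss / (area * time)
Substituting: WVP = 1.3290 / (17.1680 * 8.6610)
Result: 0.00893794 g/(cm^2*hr)


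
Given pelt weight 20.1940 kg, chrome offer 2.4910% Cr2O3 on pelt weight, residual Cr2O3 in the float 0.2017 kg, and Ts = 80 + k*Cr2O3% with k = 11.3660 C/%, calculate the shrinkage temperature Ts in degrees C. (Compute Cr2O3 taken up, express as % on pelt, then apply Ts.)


Offered = pelt * offer_pct / 100 = 20.1940 * 2.4910 / 100 = 0.5030 kg
Uptake = offered - residual = 0.5030 - 0.2017 = 0.3013 kg
Cr2O3% on pelt = uptake / pelt * 100 = 0.3013 / 20.1940 * 100 = 1.4922 %
Ts = 80 + k * Cr2O3% = 80 + 11.3660 * 1.4922 = 96.9602 C


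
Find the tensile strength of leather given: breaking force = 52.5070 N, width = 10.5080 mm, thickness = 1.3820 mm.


Formula: TS = force / (width * thickness)
Substituting: TS = 52.5070 / (10.5080 * 1.3820)
Result: 3.6157 N/mm^2


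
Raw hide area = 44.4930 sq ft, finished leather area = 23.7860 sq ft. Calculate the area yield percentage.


Formula: Yield = finished / raw * 100
Substituting: Yield = 23.7860 / 44.4930 * 100
Result: 53.4601 %


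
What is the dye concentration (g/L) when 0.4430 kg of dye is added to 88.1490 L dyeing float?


Formula: Conc = dye_mass(kg) / volume(L) * 1000
Substituting: Conc = 0.4430 / 88.1490 * 1000
Result: 5.0256 g/L


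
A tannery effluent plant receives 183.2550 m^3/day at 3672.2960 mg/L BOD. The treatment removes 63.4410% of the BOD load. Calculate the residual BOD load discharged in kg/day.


Load_in = volume * conc / 1000 = 183.2550 * 3672.2960 / 1000 = 672.9666 kg/day
Removed = Load_in * eff / 100 = 672.9666 * 63.4410 / 100 = 426.9367 kg/day
Load_out = Load_in - Removed = 672.9666 - 426.9367 = 246.0299 kg/day


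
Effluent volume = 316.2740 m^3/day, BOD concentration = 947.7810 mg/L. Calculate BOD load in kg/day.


Formula: BOD_load = volume * conc / 1000
Substituting: BOD_load = 316.2740 * 947.7810 / 1000
Result: 299.7585 kg/day


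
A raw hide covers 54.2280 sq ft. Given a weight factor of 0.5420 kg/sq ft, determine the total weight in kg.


Formula: Weight = area * weight_per_sqft
Substituting: Weight = 54.2280 * 0.5420
Result: 29.3916 kg


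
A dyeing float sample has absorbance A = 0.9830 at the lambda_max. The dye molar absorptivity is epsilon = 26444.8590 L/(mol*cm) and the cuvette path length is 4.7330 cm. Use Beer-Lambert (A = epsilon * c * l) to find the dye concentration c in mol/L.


Formula: c = A / (epsilon * l)
Substituting: c = 0.9830 / (26444.8590 * 4.7330)
Result: 7.8537e-06 mol/L


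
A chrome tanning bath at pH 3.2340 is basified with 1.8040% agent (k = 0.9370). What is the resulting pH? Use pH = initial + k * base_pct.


Formula: pH_final = pH_initial + k * base_pct
Substituting: pH_final = 3.2340 + 0.9370 * 1.8040
Result: 4.9243


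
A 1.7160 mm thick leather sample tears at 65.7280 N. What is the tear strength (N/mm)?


Formula: Tear strength = force / thickness
Substituting: Tear strength = 65.7280 / 1.7160
Result: 38.3030 N/mm


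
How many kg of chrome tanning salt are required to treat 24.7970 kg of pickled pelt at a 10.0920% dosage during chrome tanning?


Formula: Chrome = substrate * pct / 100
Substituting: Chrome = 24.7970 * 10.0920 / 100
Result: 2.5025 kg


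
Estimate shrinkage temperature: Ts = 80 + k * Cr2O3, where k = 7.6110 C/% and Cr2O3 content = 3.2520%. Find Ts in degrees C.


Formula: Ts = 80 + k * Cr2O3
Substituting: Ts = 80 + 7.6110 * 3.2520
Result: 104.7510 C


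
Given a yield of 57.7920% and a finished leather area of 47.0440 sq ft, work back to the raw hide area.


Formula: raw = finished * 100 / yield
Substituting: raw = 47.0440 * 100 / 57.7920
Result: 81.4023 sq ft


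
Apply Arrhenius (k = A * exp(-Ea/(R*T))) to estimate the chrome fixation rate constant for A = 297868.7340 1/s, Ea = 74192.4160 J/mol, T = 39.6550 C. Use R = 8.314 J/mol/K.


T_K = T_C + 273.15 = 39.6550 + 273.15 = 312.8050 K
exponent = -Ea / (R * T_K) = -74192.4160 / (8.314 * 312.8050) = -28.5283
k = A * exp(exponent) = 297868.7340 * exp(-28.5283) = 1.2144e-07 1/s


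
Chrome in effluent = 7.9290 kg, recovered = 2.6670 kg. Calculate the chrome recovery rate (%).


Formula: Recovery = recovered / input * 100
Substituting: Recovery = 2.6670 / 7.9290 * 100
Result: 33.6360 %


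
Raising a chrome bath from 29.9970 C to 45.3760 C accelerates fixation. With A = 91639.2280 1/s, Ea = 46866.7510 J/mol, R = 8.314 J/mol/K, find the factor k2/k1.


T1 = 29.9970 + 273.15 = 303.1470 K; T2 = 45.3760 + 273.15 = 318.5260 K
k1 = A * exp(-Ea/(R*T1)) = 91639.2280 * exp(-46866.7510/(8.314*303.1470)) = 7.6962e-04 1/s
k2 = A * exp(-Ea/(R*T2)) = 91639.2280 * exp(-46866.7510/(8.314*318.5260)) = 0.00188882 1/s
k2/k1 = 0.00188882 / 7.6962e-04 = 2.4542


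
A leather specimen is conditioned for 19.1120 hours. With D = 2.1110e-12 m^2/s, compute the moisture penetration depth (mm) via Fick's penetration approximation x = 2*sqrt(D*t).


t = 19.1120 hr * 3600 = 68803.2000 s
D * t = 2.1110e-12 * 68803.2000 = 1.4524e-07
x = 2 * sqrt(D*t) = 2 * sqrt(1.4524e-07) = 7.6222e-04 m = 0.7622 mm


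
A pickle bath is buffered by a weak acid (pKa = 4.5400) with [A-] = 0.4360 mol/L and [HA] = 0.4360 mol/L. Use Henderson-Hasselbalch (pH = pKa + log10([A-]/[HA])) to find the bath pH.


ratio = [A-] / [HA] = 0.4360 / 0.4360 = 1.0000
log10(ratio) = 0
pH = pKa + log10(ratio) = 4.5400 + 0 = 4.5400


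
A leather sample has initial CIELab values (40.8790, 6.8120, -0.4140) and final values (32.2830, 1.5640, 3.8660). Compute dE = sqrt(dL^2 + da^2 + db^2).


dL = -8.5960, da = -5.2480, db = 4.2800
dE = sqrt((-8.5960)^2 + (-5.2480)^2 + 4.2800^2) = 10.9431


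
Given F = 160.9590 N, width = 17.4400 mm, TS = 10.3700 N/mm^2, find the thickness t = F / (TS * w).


Formula: t = F / (TS * w)
Substituting: t = 160.9590 / (10.3700 * 17.4400)
Result: 0.8900 mm


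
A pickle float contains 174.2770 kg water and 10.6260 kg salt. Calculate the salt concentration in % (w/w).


Formula: Conc = salt / (water + salt) * 100
Substituting: Conc = 10.6260 / (174.2770 + 10.6260) * 100
Result: 5.7468 %


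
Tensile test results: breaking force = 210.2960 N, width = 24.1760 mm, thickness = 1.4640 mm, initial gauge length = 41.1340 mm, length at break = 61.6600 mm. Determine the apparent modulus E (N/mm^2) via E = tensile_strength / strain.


TS = F / (w * t) = 210.2960 / (24.1760 * 1.4640) = 5.9416 N/mm^2
strain = (Lf - L0) / L0 = (61.6600 - 41.1340) / 41.1340 = 0.4990
E = TS / strain = 5.9416 / 0.4990 = 11.9070 N/mm^2


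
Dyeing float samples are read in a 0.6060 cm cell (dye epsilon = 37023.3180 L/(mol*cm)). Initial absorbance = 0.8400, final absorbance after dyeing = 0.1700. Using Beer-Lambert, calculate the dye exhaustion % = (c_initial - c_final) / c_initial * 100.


c_initial = A_i / (epsilon * l) = 0.8400 / (37023.3180 * 0.6060) = 3.7440e-05 mol/L
c_final = A_f / (epsilon * l) = 0.1700 / (37023.3180 * 0.6060) = 7.5771e-06 mol/L
Exhaustion = (c_initial - c_final) / c_initial * 100 = (3.7440e-05 - 7.5771e-06) / 3.7440e-05 * 100 = 79.7619 %


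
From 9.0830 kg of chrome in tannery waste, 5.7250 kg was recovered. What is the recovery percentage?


Formula: Recovery = recovered / input * 100
Substituting: Recovery = 5.7250 / 9.0830 * 100
Result: 63.0298 %


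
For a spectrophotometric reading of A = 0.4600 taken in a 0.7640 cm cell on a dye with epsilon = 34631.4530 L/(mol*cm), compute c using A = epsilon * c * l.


Formula: c = A / (epsilon * l)
Substituting: c = 0.4600 / (34631.4530 * 0.7640)
Result: 1.7386e-05 mol/L


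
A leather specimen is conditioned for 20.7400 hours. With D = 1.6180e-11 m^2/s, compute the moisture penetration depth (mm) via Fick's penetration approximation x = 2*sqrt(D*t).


t = 20.7400 hr * 3600 = 74664.0000 s
D * t = 1.6180e-11 * 74664.0000 = 1.2081e-06
x = 2 * sqrt(D*t) = 2 * sqrt(1.2081e-06) = 0.00219824 m = 2.1982 mm


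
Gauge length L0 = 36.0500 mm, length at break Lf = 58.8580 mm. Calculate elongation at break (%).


Formula: Elongation = (Lf - L0) / L0 * 100
Substituting: Elongation = (58.8580 - 36.0500) / 36.0500 * 100
Result: 63.2677 %


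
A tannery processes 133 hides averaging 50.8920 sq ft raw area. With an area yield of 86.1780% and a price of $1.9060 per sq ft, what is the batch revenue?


Raw_total = N * avg_area = 133 * 50.8920 = 6768.6360 sq ft
Finished = Raw_total * yield / 100 = 6768.6360 * 86.1780 / 100 = 5833.0751 sq ft
Value = Finished * price = 5833.0751 * 1.9060 = 11117.8412 $


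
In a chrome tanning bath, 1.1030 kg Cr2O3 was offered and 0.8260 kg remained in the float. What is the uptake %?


Formula: Uptake = (offered - residual) / offered * 100
Substituting: Uptake = (1.1030 - 0.8260) / 1.1030 * 100
Result: 25.1133 %


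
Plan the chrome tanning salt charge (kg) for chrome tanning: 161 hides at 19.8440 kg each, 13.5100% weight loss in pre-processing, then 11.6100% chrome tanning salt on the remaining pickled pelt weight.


Total_raw = N * avg_wt = 161 * 19.8440 = 3194.8840 kg
Substrate = Total_raw * (1 - loss/100) = 3194.8840 * (1 - 13.5100/100) = 2763.2552 kg
Chrome = Substrate * pct / 100 = 2763.2552 * 11.6100 / 100 = 320.8139 kg


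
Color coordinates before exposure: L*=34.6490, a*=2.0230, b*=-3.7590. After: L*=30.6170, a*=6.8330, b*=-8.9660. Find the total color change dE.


dL = -4.0320, da = 4.8100, db = -5.2070
dE = sqrt((-4.0320)^2 + 4.8100^2 + (-5.2070)^2) = 8.1551


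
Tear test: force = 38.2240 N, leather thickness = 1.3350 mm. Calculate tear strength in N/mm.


Formula: Tear strength = force / thickness
Substituting: Tear strength = 38.2240 / 1.3350
Result: 28.6322 N/mm


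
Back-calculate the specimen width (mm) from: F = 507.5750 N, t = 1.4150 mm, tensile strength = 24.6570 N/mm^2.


Formula: w = F / (TS * t)
Substituting: w = 507.5750 / (24.6570 * 1.4150)
Result: 14.5480 mm


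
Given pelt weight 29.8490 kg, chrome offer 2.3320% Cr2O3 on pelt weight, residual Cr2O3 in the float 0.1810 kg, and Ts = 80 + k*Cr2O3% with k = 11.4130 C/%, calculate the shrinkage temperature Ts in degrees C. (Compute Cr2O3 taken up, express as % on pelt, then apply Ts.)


Offered = pelt * offer_pct / 100 = 29.8490 * 2.3320 / 100 = 0.6961 kg
Uptake = offered - residual = 0.6961 - 0.1810 = 0.5151 kg
Cr2O3% on pelt = uptake / pelt * 100 = 0.5151 / 29.8490 * 100 = 1.7256 %
Ts = 80 + k * Cr2O3% = 80 + 11.4130 * 1.7256 = 99.6944 C


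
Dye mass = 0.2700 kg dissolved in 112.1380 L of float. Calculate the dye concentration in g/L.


Formula: Conc = dye_mass(kg) / volume(L) * 1000
Substituting: Conc = 0.2700 / 112.1380 * 1000
Result: 2.4077 g/L


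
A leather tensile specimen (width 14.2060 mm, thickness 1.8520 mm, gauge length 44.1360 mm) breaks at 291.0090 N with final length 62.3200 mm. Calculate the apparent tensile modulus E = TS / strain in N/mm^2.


TS = F / (w * t) = 291.0090 / (14.2060 * 1.8520) = 11.0610 N/mm^2
strain = (Lf - L0) / L0 = (62.3200 - 44.1360) / 44.1360 = 0.4120
E = TS / strain = 11.0610 / 0.4120 = 26.8471 N/mm^2


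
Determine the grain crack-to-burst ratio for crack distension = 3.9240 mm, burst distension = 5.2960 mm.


Formula: Ratio = crack / burst
Substituting: Ratio = 3.9240 / 5.2960
Result: 0.7409


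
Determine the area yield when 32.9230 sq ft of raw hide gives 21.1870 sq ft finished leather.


Formula: Yield = finished / raw * 100
Substituting: Yield = 21.1870 / 32.9230 * 100
Result: 64.3532 %


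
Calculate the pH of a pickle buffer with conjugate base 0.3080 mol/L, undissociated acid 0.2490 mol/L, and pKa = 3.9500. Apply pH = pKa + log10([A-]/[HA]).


ratio = [A-] / [HA] = 0.3080 / 0.2490 = 1.2369
log10(ratio) = 0.0923514
pH = pKa + log10(ratio) = 3.9500 + 0.0923514 = 4.0424


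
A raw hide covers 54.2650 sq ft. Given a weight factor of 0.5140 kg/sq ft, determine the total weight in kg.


Formula: Weight = area * weight_per_sqft
Substituting: Weight = 54.2650 * 0.5140
Result: 27.8922 kg


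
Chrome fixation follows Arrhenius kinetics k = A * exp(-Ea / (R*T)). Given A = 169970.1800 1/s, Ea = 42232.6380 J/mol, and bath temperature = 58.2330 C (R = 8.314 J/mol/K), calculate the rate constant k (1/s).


T_K = T_C + 273.15 = 58.2330 + 273.15 = 331.3830 K
exponent = -Ea / (R * T_K) = -42232.6380 / (8.314 * 331.3830) = -15.3288
k = A * exp(exponent) = 169970.1800 * exp(-15.3288) = 0.0374251 1/s


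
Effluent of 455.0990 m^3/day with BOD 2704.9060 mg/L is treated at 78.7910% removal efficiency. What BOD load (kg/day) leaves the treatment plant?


Load_in = volume * conc / 1000 = 455.0990 * 2704.9060 / 1000 = 1231.0000 kg/day
Removed = Load_in * eff / 100 = 1231.0000 * 78.7910 / 100 = 969.9172 kg/day
Load_out = Load_in - Removed = 1231.0000 - 969.9172 = 261.0828 kg/day


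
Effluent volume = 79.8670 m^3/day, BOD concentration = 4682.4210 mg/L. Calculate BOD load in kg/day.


Formula: BOD_load = volume * conc / 1000
Substituting: BOD_load = 79.8670 * 4682.4210 / 1000
Result: 373.9709 kg/day


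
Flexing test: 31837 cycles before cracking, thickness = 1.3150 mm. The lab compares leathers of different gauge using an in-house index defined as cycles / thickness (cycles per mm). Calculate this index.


Formula: Index = cycles / thickness
Substituting: Index = 31837 / 1.3150
Result: 24210.6464 cycles/mm


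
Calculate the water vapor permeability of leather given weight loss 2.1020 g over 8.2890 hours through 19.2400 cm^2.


Formula: WVP = loss / (area * time)
Substituting: WVP = 2.1020 / (19.2400 * 8.2890)
Result: 0.0131803 g/(cm^2*hr)


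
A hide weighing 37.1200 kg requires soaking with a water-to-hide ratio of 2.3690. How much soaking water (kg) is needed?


Formula: Water = hide_weight * ratio
Substituting: Water = 37.1200 * 2.3690
Result: 87.9373 kg


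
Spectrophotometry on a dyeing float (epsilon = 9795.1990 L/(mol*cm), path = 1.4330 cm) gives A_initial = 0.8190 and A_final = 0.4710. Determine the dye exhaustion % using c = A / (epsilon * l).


c_initial = A_i / (epsilon * l) = 0.8190 / (9795.1990 * 1.4330) = 5.8348e-05 mol/L
c_final = A_f / (epsilon * l) = 0.4710 / (9795.1990 * 1.4330) = 3.3555e-05 mol/L
Exhaustion = (c_initial - c_final) / c_initial * 100 = (5.8348e-05 - 3.3555e-05) / 5.8348e-05 * 100 = 42.4908 %


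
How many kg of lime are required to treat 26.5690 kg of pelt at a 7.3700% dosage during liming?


Formula: Lime = substrate * pct / 100
Substituting: Lime = 26.5690 * 7.3700 / 100
Result: 1.9581 kg


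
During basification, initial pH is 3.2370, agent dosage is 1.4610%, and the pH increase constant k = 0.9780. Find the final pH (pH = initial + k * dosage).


Formula: pH_final = pH_initial + k * base_pct
Substituting: pH_final = 3.2370 + 0.9780 * 1.4610
Result: 4.6659


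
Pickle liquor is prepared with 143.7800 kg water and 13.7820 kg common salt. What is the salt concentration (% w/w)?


Formula: Conc = salt / (water + salt) * 100
Substituting: Conc = 13.7820 / (143.7800 + 13.7820) * 100
Result: 8.7470 %


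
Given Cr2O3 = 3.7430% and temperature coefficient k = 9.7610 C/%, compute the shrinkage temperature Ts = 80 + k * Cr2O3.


Formula: Ts = 80 + k * Cr2O3
Substituting: Ts = 80 + 9.7610 * 3.7430
Result: 116.5354 C


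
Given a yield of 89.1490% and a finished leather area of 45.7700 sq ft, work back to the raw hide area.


Formula: raw = finished * 100 / yield
Substituting: raw = 45.7700 * 100 / 89.1490
Result: 51.3410 sq ft


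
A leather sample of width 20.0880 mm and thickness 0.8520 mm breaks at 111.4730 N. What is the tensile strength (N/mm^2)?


Formula: TS = force / (width * thickness)
Substituting: TS = 111.4730 / (20.0880 * 0.8520)
Result: 6.5132 N/mm^2


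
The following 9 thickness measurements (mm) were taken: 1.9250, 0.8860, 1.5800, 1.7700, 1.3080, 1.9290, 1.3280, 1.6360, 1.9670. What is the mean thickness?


Formula: Average = sum / n
Substituting: Average = 14.3290 / 9
Result: 1.5921 mm


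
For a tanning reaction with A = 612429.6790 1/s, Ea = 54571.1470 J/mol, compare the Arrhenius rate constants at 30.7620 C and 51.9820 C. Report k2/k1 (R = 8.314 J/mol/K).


T1 = 30.7620 + 273.15 = 303.9120 K; T2 = 51.9820 + 273.15 = 325.1320 K
k1 = A * exp(-Ea/(R*T1)) = 612429.6790 * exp(-54571.1470/(8.314*303.9120)) = 2.5547e-04 1/s
k2 = A * exp(-Ea/(R*T2)) = 612429.6790 * exp(-54571.1470/(8.314*325.1320)) = 0.00104597 1/s
k2/k1 = 0.00104597 / 2.5547e-04 = 4.0943


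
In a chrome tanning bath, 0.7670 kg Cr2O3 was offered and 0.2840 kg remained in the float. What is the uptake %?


Formula: Uptake = (offered - residual) / offered * 100
Substituting: Uptake = (0.7670 - 0.2840) / 0.7670 * 100
Result: 62.9726 %


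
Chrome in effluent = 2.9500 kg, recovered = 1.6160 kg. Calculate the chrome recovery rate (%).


Formula: Recovery = recovered / input * 100
Substituting: Recovery = 1.6160 / 2.9500 * 100
Result: 54.7797 %


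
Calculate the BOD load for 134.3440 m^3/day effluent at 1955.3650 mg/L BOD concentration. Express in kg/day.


Formula: BOD_load = volume * conc / 1000
Substituting: BOD_load = 134.3440 * 1955.3650 / 1000
Result: 262.6916 kg/day


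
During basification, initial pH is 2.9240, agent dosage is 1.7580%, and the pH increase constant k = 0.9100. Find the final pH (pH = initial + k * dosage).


Formula: pH_final = pH_initial + k * base_pct
Substituting: pH_final = 2.9240 + 0.9100 * 1.7580
Result: 4.5238


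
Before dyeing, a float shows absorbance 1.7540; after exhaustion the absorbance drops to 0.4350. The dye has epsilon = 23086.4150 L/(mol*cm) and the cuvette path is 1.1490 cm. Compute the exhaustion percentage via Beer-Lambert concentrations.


c_initial = A_i / (epsilon * l) = 1.7540 / (23086.4150 * 1.1490) = 6.6123e-05 mol/L
c_final = A_f / (epsilon * l) = 0.4350 / (23086.4150 * 1.1490) = 1.6399e-05 mol/L
Exhaustion = (c_initial - c_final) / c_initial * 100 = (6.6123e-05 - 1.6399e-05) / 6.6123e-05 * 100 = 75.1995 %


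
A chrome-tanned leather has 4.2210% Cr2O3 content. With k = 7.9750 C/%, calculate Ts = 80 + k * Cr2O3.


Formula: Ts = 80 + k * Cr2O3
Substituting: Ts = 80 + 7.9750 * 4.2210
Result: 113.6625 C


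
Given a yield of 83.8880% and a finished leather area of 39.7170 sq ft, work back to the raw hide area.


Formula: raw = finished * 100 / yield
Substituting: raw = 39.7170 * 100 / 83.8880
Result: 47.3453 sq ft


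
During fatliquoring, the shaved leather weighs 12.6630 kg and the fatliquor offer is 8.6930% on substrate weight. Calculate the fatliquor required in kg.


Formula: Fat = substrate * pct / 100
Substituting: Fat = 12.6630 * 8.6930 / 100
Result: 1.1008 kg


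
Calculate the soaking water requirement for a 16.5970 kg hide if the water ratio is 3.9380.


Formula: Water = hide_weight * ratio
Substituting: Water = 16.5970 * 3.9380
Result: 65.3590 kg


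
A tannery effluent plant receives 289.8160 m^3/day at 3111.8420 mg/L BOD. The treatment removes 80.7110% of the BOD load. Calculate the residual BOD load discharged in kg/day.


Load_in = volume * conc / 1000 = 289.8160 * 3111.8420 / 1000 = 901.8616 kg/day
Removed = Load_in * eff / 100 = 901.8616 * 80.7110 / 100 = 727.9015 kg/day
Load_out = Load_in - Removed = 901.8616 - 727.9015 = 173.9601 kg/day


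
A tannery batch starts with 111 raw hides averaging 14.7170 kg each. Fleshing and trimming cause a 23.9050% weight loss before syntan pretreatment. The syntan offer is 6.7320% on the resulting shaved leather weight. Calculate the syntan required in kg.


Total_raw = N * avg_wt = 111 * 14.7170 = 1633.5870 kg
Substrate = Total_raw * (1 - loss/100) = 1633.5870 * (1 - 23.9050/100) = 1243.0780 kg
Syntan = Substrate * pct / 100 = 1243.0780 * 6.7320 / 100 = 83.6840 kg


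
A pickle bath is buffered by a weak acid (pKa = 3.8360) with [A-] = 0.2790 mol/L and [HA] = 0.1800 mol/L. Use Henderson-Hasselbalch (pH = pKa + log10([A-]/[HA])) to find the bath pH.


ratio = [A-] / [HA] = 0.2790 / 0.1800 = 1.5500
log10(ratio) = 0.1903
pH = pKa + log10(ratio) = 3.8360 + 0.1903 = 4.0263


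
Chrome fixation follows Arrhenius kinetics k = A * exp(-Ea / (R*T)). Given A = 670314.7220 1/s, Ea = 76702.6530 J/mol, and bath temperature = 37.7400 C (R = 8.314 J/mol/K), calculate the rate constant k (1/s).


T_K = T_C + 273.15 = 37.7400 + 273.15 = 310.8900 K
exponent = -Ea / (R * T_K) = -76702.6530 / (8.314 * 310.8900) = -29.6752
k = A * exp(exponent) = 670314.7220 * exp(-29.6752) = 8.6797e-08 1/s


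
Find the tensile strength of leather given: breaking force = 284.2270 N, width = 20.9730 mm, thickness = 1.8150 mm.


Formula: TS = force / (width * thickness)
Substituting: TS = 284.2270 / (20.9730 * 1.8150)
Result: 7.4667 N/mm^2


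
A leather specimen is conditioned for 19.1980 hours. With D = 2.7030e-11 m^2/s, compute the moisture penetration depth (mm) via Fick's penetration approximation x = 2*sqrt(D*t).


t = 19.1980 hr * 3600 = 69112.8000 s
D * t = 2.7030e-11 * 69112.8000 = 1.8681e-06
x = 2 * sqrt(D*t) = 2 * sqrt(1.8681e-06) = 0.00273358 m = 2.7336 mm


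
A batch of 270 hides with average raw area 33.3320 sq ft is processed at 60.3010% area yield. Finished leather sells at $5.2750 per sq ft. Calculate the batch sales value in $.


Raw_total = N * avg_area = 270 * 33.3320 = 8999.6400 sq ft
Finished = Raw_total * yield / 100 = 8999.6400 * 60.3010 / 100 = 5426.8729 sq ft
Value = Finished * price = 5426.8729 * 5.2750 = 28626.7546 $


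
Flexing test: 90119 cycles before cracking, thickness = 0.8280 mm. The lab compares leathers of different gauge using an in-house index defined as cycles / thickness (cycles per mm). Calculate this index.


Formula: Index = cycles / thickness
Substituting: Index = 90119 / 0.8280
Result: 108839.3720 cycles/mm


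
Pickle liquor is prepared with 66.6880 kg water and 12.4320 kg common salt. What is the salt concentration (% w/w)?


Formula: Conc = salt / (water + salt) * 100
Substituting: Conc = 12.4320 / (66.6880 + 12.4320) * 100
Result: 15.7128 %


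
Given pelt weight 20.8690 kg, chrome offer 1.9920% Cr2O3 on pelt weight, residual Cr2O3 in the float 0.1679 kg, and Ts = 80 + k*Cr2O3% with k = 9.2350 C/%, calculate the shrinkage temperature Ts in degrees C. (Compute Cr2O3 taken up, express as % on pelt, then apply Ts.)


Offered = pelt * offer_pct / 100 = 20.8690 * 1.9920 / 100 = 0.4157 kg
Uptake = offered - residual = 0.4157 - 0.1679 = 0.2478 kg
Cr2O3% on pelt = uptake / pelt * 100 = 0.2478 / 20.8690 * 100 = 1.1875 %
Ts = 80 + k * Cr2O3% = 80 + 9.2350 * 1.1875 = 90.9662 C


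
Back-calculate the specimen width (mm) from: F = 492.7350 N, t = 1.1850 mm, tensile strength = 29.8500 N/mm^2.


Formula: w = F / (TS * t)
Substituting: w = 492.7350 / (29.8500 * 1.1850)
Result: 13.9300 mm


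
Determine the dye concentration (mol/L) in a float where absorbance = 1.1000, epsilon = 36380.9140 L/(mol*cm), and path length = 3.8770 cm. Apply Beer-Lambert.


Formula: c = A / (epsilon * l)
Substituting: c = 1.1000 / (36380.9140 * 3.8770)
Result: 7.7987e-06 mol/L


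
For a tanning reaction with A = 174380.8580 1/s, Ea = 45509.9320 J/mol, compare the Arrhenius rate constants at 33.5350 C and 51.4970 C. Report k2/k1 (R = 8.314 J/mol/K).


T1 = 33.5350 + 273.15 = 306.6850 K; T2 = 51.4970 + 273.15 = 324.6470 K
k1 = A * exp(-Ea/(R*T1)) = 174380.8580 * exp(-45509.9320/(8.314*306.6850)) = 0.00309001 1/s
k2 = A * exp(-Ea/(R*T2)) = 174380.8580 * exp(-45509.9320/(8.314*324.6470)) = 0.00829536 1/s
k2/k1 = 0.00829536 / 0.00309001 = 2.6846


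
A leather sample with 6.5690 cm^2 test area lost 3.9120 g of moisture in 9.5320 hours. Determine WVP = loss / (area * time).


Formula: WVP = loss / (area * time)
Substituting: WVP = 3.9120 / (6.5690 * 9.5320)
Result: 0.0624763 g/(cm^2*hr)


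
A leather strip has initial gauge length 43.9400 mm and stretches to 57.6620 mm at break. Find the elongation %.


Formula: Elongation = (Lf - L0) / L0 * 100
Substituting: Elongation = (57.6620 - 43.9400) / 43.9400 * 100
Result: 31.2289 %


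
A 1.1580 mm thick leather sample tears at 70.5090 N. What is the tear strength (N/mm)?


Formula: Tear strength = force / thickness
Substituting: Tear strength = 70.5090 / 1.1580
Result: 60.8886 N/mm


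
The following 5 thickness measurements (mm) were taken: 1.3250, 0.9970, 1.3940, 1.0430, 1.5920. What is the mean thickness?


Formula: Average = sum / n
Substituting: Average = 6.3510 / 5
Result: 1.2702 mm


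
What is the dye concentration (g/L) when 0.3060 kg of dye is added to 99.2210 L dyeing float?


Formula: Conc = dye_mass(kg) / volume(L) * 1000
Substituting: Conc = 0.3060 / 99.2210 * 1000
Result: 3.0840 g/L


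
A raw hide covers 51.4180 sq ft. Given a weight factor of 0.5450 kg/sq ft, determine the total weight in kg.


Formula: Weight = area * weight_per_sqft
Substituting: Weight = 51.4180 * 0.5450
Result: 28.0228 kg


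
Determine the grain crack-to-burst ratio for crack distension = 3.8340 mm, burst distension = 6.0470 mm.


Formula: Ratio = crack / burst
Substituting: Ratio = 3.8340 / 6.0470
Result: 0.6340


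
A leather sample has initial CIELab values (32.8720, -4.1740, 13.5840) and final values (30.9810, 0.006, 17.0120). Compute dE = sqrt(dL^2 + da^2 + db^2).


dL = -1.8910, da = 4.1800, db = 3.4280
dE = sqrt((-1.8910)^2 + 4.1800^2 + 3.4280^2) = 5.7271


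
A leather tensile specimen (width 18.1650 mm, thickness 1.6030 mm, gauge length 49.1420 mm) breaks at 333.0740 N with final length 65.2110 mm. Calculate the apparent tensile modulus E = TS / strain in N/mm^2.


TS = F / (w * t) = 333.0740 / (18.1650 * 1.6030) = 11.4386 N/mm^2
strain = (Lf - L0) / L0 = (65.2110 - 49.1420) / 49.1420 = 0.3270
E = TS / strain = 11.4386 / 0.3270 = 34.9813 N/mm^2


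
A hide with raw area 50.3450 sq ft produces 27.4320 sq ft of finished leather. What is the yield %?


Formula: Yield = finished / raw * 100
Substituting: Yield = 27.4320 / 50.3450 * 100
Result: 54.4880 %


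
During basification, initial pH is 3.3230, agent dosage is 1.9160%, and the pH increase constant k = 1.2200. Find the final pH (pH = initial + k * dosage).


Formula: pH_final = pH_initial + k * base_pct
Substituting: pH_final = 3.3230 + 1.2200 * 1.9160
Result: 5.6605


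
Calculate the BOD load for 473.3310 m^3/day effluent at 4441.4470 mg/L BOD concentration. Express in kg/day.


Formula: BOD_load = volume * conc / 1000
Substituting: BOD_load = 473.3310 * 4441.4470 / 1000
Result: 2102.2745 kg/day


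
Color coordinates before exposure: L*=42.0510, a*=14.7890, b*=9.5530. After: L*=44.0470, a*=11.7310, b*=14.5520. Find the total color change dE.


dL = 1.9960, da = -3.0580, db = 4.9990
dE = sqrt(1.9960^2 + (-3.0580)^2 + 4.9990^2) = 6.1907


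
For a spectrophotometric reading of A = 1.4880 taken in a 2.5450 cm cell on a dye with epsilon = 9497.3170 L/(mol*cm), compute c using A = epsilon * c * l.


Formula: c = A / (epsilon * l)
Substituting: c = 1.4880 / (9497.3170 * 2.5450)
Result: 6.1562e-05 mol/L


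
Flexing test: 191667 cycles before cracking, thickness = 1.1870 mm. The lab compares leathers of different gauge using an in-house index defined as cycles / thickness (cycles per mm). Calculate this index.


Formula: Index = cycles / thickness
Substituting: Index = 191667 / 1.1870
Result: 161471.7776 cycles/mm


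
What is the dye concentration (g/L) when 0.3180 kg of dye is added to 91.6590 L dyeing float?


Formula: Conc = dye_mass(kg) / volume(L) * 1000
Substituting: Conc = 0.3180 / 91.6590 * 1000
Result: 3.4694 g/L


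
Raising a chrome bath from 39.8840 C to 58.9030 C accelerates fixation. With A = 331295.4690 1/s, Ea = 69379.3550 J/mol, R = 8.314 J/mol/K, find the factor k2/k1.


T1 = 39.8840 + 273.15 = 313.0340 K; T2 = 58.9030 + 273.15 = 332.0530 K
k1 = A * exp(-Ea/(R*T1)) = 331295.4690 * exp(-69379.3550/(8.314*313.0340)) = 8.7652e-07 1/s
k2 = A * exp(-Ea/(R*T2)) = 331295.4690 * exp(-69379.3550/(8.314*332.0530)) = 4.0354e-06 1/s
k2/k1 = 4.0354e-06 / 8.7652e-07 = 4.6039


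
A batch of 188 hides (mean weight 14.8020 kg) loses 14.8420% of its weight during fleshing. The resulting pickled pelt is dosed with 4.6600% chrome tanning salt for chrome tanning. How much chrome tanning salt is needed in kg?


Total_raw = N * avg_wt = 188 * 14.8020 = 2782.7760 kg
Substrate = Total_raw * (1 - loss/100) = 2782.7760 * (1 - 14.8420/100) = 2369.7564 kg
Chrome = Substrate * pct / 100 = 2369.7564 * 4.6600 / 100 = 110.4306 kg


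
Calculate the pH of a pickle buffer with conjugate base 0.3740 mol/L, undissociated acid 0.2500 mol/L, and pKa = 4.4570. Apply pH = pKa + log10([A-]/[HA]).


ratio = [A-] / [HA] = 0.3740 / 0.2500 = 1.4960
log10(ratio) = 0.1749
pH = pKa + log10(ratio) = 4.4570 + 0.1749 = 4.6319


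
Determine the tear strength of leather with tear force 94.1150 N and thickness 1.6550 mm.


Formula: Tear strength = force / thickness
Substituting: Tear strength = 94.1150 / 1.6550
Result: 56.8671 N/mm


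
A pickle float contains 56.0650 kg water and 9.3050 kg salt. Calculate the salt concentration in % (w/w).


Formula: Conc = salt / (water + salt) * 100
Substituting: Conc = 9.3050 / (56.0650 + 9.3050) * 100
Result: 14.2344 %


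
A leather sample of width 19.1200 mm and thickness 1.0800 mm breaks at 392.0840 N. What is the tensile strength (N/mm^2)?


Formula: TS = force / (width * thickness)
Substituting: TS = 392.0840 / (19.1200 * 1.0800)
Result: 18.9875 N/mm^2


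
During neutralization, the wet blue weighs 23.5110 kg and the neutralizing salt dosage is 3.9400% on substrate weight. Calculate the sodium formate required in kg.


Formula: Neutralizer = substrate * pct / 100
Substituting: Neutralizer = 23.5110 * 3.9400 / 100
Result: 0.9263 kg


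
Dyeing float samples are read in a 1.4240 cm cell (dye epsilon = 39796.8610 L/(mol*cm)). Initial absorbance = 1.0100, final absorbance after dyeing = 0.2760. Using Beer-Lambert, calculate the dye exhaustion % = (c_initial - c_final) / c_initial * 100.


c_initial = A_i / (epsilon * l) = 1.0100 / (39796.8610 * 1.4240) = 1.7822e-05 mol/L
c_final = A_f / (epsilon * l) = 0.2760 / (39796.8610 * 1.4240) = 4.8702e-06 mol/L
Exhaustion = (c_initial - c_final) / c_initial * 100 = (1.7822e-05 - 4.8702e-06) / 1.7822e-05 * 100 = 72.6733 %


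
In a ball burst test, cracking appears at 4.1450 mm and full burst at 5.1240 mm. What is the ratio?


Formula: Ratio = crack / burst
Substituting: Ratio = 4.1450 / 5.1240
Result: 0.8089


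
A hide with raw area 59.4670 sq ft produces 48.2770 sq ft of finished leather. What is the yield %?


Formula: Yield = finished / raw * 100
Substituting: Yield = 48.2770 / 59.4670 * 100
Result: 81.1828 %


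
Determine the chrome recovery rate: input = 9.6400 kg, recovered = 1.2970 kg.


Formula: Recovery = recovered / input * 100
Substituting: Recovery = 1.2970 / 9.6400 * 100
Result: 13.4544 %


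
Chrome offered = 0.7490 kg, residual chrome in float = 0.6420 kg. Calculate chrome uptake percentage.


Formula: Uptake = (offered - residual) / offered * 100
Substituting: Uptake = (0.7490 - 0.6420) / 0.7490 * 100
Result: 14.2857 %


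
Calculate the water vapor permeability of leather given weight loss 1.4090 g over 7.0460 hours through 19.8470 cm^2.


Formula: WVP = loss / (area * time)
Substituting: WVP = 1.4090 / (19.8470 * 7.0460)
Result: 0.0100757 g/(cm^2*hr)


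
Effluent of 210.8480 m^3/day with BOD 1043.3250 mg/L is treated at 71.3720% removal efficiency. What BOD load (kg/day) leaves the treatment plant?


Load_in = volume * conc / 1000 = 210.8480 * 1043.3250 / 1000 = 219.9830 kg/day
Removed = Load_in * eff / 100 = 219.9830 * 71.3720 / 100 = 157.0063 kg/day
Load_out = Load_in - Removed = 219.9830 - 157.0063 = 62.9767 kg/day


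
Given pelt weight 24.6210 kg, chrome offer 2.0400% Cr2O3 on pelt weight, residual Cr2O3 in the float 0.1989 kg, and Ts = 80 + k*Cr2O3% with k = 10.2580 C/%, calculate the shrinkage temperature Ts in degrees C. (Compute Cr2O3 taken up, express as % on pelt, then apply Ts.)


Offered = pelt * offer_pct / 100 = 24.6210 * 2.0400 / 100 = 0.5023 kg
Uptake = offered - residual = 0.5023 - 0.1989 = 0.3034 kg
Cr2O3% on pelt = uptake / pelt * 100 = 0.3034 / 24.6210 * 100 = 1.2322 %
Ts = 80 + k * Cr2O3% = 80 + 10.2580 * 1.2322 = 92.6394 C


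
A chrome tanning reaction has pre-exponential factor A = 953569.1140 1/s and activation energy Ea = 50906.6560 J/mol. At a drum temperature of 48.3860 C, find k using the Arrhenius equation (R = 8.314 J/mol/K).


T_K = T_C + 273.15 = 48.3860 + 273.15 = 321.5360 K
exponent = -Ea / (R * T_K) = -50906.6560 / (8.314 * 321.5360) = -19.0430
k = A * exp(exponent) = 953569.1140 * exp(-19.0430) = 0.00511788 1/s


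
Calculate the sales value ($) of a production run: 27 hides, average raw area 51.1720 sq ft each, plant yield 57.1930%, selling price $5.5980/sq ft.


Raw_total = N * avg_area = 27 * 51.1720 = 1381.6440 sq ft
Finished = Raw_total * yield / 100 = 1381.6440 * 57.1930 / 100 = 790.2037 sq ft
Value = Finished * price = 790.2037 * 5.5980 = 4423.5600 $


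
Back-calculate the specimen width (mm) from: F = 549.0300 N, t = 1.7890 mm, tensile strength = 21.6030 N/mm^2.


Formula: w = F / (TS * t)
Substituting: w = 549.0300 / (21.6030 * 1.7890)
Result: 14.2060 mm


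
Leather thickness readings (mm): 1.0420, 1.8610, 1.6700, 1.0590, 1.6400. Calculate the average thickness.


Formula: Average = sum / n
Substituting: Average = 7.2720 / 5
Result: 1.4544 mm


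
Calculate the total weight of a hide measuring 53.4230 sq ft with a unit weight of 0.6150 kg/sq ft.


Formula: Weight = area * weight_per_sqft
Substituting: Weight = 53.4230 * 0.6150
Result: 32.8551 kg


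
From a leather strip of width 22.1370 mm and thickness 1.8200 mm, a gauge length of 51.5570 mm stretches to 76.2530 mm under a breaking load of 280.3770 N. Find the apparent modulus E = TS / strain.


TS = F / (w * t) = 280.3770 / (22.1370 * 1.8200) = 6.9591 N/mm^2
strain = (Lf - L0) / L0 = (76.2530 - 51.5570) / 51.5570 = 0.4790
E = TS / strain = 6.9591 / 0.4790 = 14.5282 N/mm^2


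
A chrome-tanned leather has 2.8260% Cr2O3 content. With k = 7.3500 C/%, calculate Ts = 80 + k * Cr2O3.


Formula: Ts = 80 + k * Cr2O3
Substituting: Ts = 80 + 7.3500 * 2.8260
Result: 100.7711 C


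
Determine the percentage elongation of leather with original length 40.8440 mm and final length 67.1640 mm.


Formula: Elongation = (Lf - L0) / L0 * 100
Substituting: Elongation = (67.1640 - 40.8440) / 40.8440 * 100
Result: 64.4403 %


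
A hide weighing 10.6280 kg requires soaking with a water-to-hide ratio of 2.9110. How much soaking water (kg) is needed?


Formula: Water = hide_weight * ratio
Substituting: Water = 10.6280 * 2.9110
Result: 30.9381 kg


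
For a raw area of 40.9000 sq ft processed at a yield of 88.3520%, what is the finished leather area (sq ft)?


Formula: finished = raw * yield / 100
Substituting: finished = 40.9000 * 88.3520 / 100
Result: 36.1360 sq ft


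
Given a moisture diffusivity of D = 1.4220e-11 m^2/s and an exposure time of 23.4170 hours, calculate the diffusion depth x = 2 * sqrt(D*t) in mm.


t = 23.4170 hr * 3600 = 84301.2000 s
D * t = 1.4220e-11 * 84301.2000 = 1.1988e-06
x = 2 * sqrt(D*t) = 2 * sqrt(1.1988e-06) = 0.00218976 m = 2.1898 mm


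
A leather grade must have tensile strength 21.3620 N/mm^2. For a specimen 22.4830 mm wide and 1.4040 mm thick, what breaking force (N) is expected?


Formula: F = TS * w * t
Substituting: F = 21.3620 * 22.4830 * 1.4040
Result: 674.3157 N


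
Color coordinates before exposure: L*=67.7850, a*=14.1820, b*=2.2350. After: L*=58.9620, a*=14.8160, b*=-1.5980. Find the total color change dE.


dL = -8.8230, da = 0.6340, db = -3.8330
dE = sqrt((-8.8230)^2 + 0.6340^2 + (-3.8330)^2) = 9.6405


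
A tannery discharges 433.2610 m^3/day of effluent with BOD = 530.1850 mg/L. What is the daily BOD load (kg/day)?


Formula: BOD_load = volume * conc / 1000
Substituting: BOD_load = 433.2610 * 530.1850 / 1000
Result: 229.7085 kg/day


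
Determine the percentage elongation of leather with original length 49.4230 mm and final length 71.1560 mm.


Formula: Elongation = (Lf - L0) / L0 * 100
Substituting: Elongation = (71.1560 - 49.4230) / 49.4230 * 100
Result: 43.9735 %


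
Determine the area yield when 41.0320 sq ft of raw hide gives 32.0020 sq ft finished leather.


Formula: Yield = finished / raw * 100
Substituting: Yield = 32.0020 / 41.0320 * 100
Result: 77.9928 %


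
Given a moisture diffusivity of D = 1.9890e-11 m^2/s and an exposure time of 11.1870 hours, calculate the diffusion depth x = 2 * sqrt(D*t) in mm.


t = 11.1870 hr * 3600 = 40273.2000 s
D * t = 1.9890e-11 * 40273.2000 = 8.0103e-07
x = 2 * sqrt(D*t) = 2 * sqrt(8.0103e-07) = 0.00179001 m = 1.7900 mm


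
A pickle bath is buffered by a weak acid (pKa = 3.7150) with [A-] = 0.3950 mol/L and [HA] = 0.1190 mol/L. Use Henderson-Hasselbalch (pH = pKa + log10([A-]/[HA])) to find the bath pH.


ratio = [A-] / [HA] = 0.3950 / 0.1190 = 3.3193
log10(ratio) = 0.5211
pH = pKa + log10(ratio) = 3.7150 + 0.5211 = 4.2361


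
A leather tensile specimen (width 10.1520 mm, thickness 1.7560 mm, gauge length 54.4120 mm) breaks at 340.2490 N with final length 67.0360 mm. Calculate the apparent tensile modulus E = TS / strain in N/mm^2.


TS = F / (w * t) = 340.2490 / (10.1520 * 1.7560) = 19.0863 N/mm^2
strain = (Lf - L0) / L0 = (67.0360 - 54.4120) / 54.4120 = 0.2320
E = TS / strain = 19.0863 / 0.2320 = 82.2656 N/mm^2
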